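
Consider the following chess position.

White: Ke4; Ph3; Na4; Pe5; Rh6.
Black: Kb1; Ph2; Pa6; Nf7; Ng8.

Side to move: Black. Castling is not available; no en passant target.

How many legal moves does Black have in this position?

Black to move; king on b1.
In check: no.
Legal moves: Ne7, Ngxh6, Nf6+, Nh8, Nd8, Nfxh6, Nd6+, Ng5+, Nxe5, Kc2, Ka2, Kc1, Ka1, a5, h1=Q+, h1=R, h1=B+, h1=N.
Count: 18.

18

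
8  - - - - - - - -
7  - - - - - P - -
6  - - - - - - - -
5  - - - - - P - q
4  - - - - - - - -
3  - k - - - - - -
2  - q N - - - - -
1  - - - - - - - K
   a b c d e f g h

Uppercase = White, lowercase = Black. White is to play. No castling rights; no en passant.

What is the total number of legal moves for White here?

2

White to move; king on h1.
In check: yes, from the black queen on h5.
Legal moves: Kg2, Kg1.
Count: 2.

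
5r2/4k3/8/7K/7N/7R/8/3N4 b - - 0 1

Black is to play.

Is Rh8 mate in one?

no

After Rh8: white king on h5; in check: yes, from the black rook on h8.
White has 3 legal replies: Kg6, Kg5, Kg4.
In check but a legal move exists → not checkmate.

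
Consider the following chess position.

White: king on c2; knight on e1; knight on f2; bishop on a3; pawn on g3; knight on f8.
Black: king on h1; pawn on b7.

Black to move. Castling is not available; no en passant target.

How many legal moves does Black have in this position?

2

Black to move; king on h1.
In check: yes, from the white knight on f2.
Legal moves: Kh2, Kg1.
Count: 2.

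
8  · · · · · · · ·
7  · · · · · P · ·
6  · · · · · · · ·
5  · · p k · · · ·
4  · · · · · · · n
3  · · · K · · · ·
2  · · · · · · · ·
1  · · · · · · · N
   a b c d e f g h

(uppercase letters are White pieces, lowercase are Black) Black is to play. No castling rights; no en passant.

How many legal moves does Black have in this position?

Black to move; king on d5.
In check: no.
Legal moves: Ke6, Kd6, Kc6, Ke5, Ng6, Nf5, Nf3, Ng2, c4+.
Count: 9.

9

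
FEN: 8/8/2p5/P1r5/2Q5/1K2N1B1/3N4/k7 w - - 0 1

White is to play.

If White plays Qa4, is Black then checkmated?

After Qa4: black king on a1; in check: yes, from the white queen on a4.
King squares — b1: attacked by Nd2; a2: attacked by Kb3; b2: attacked by Kb3.
Black has no legal moves → checkmate.

yes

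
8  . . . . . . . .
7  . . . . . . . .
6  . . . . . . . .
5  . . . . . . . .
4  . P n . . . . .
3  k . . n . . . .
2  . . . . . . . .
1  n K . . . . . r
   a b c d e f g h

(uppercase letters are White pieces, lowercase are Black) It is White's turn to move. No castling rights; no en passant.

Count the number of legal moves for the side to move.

White to move; king on b1.
In check: yes, from the black rook on h1.
Legal moves: none.
Count: 0.

0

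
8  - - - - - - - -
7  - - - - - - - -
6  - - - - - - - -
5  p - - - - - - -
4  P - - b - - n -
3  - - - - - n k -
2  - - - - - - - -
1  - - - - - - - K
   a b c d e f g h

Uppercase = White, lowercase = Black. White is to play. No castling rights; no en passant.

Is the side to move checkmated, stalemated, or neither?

White to move; white king on h1.
In check: no.
King squares — g1: attacked by Nf3; g2: attacked by Kg3; h2: attacked by Nf3.
Legal moves for White: none.
Not in check and no legal moves → stalemate.

stalemate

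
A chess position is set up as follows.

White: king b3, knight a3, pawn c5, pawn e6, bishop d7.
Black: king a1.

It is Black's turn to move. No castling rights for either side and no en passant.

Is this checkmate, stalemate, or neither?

Black to move; black king on a1.
In check: no.
King squares — b1: attacked by Na3; a2: attacked by Kb3; b2: attacked by Kb3.
Legal moves for Black: none.
Not in check and no legal moves → stalemate.

stalemate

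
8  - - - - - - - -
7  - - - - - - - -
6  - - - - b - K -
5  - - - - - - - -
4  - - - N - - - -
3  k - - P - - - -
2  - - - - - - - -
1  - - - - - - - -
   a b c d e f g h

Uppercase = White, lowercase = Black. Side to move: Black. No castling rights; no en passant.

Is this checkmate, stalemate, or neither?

neither

Black to move; black king on a3.
In check: no.
Legal moves for Black: Bg8, Bc8, Bf7+, Bd7, Bf5+, Bd5, Bg4, Bc4, Bh3, Bb3, Ba2, Kb4, Ka4, Kb2, Ka2.
Black has 15 legal moves and is not in check → neither.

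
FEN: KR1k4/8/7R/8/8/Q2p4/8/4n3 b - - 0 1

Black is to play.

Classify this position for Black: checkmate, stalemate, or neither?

Black to move; black king on d8.
In check: yes, from the white rook on b8.
King squares — c7: available; d7: available; e7: attacked by Qa3; c8: attacked by Rb8; e8: attacked by Rb8.
Legal moves for Black: Kd7, Kc7.
Black is in check but has 2 legal moves → neither.

neither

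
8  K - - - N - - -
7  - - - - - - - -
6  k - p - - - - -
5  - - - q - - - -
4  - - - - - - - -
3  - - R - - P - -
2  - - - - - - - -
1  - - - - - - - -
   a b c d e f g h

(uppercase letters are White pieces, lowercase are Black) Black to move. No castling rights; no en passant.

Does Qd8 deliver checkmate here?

yes

After Qd8: white king on a8; in check: yes, from the black queen on d8.
King squares — a7: attacked by Ka6; b7: attacked by Ka6; b8: attacked by Qd8.
White has no legal moves → checkmate.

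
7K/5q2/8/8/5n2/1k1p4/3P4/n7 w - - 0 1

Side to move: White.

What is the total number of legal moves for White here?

White to move; king on h8.
In check: no.
Legal moves: none.
Count: 0.

0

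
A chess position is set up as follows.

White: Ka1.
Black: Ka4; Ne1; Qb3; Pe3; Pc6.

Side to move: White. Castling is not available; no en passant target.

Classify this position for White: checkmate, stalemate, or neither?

stalemate

White to move; white king on a1.
In check: no.
King squares — b1: attacked by Qb3; a2: attacked by Qb3; b2: attacked by Qb3.
Legal moves for White: none.
Not in check and no legal moves → stalemate.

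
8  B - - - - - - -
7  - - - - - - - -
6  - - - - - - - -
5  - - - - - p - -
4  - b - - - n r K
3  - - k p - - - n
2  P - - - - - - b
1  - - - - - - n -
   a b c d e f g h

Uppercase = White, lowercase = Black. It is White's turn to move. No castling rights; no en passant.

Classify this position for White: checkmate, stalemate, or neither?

White to move; white king on h4.
In check: yes, from the black rook on g4.
King squares — g3: attacked by Bh2; h3: attacked by Ng1; g4: attacked by Pf5; g5: attacked by Nh3; h5: attacked by Nf4.
Legal moves for White: none.
In check with no legal moves → checkmate.

checkmate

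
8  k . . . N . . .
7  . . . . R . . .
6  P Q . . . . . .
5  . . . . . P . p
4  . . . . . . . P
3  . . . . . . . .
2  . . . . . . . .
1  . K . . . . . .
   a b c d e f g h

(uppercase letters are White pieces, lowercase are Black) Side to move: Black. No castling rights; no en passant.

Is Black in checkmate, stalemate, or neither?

stalemate

Black to move; black king on a8.
In check: no.
King squares — a7: attacked by Qb6; b7: attacked by Pa6; b8: attacked by Qb6.
Legal moves for Black: none.
Not in check and no legal moves → stalemate.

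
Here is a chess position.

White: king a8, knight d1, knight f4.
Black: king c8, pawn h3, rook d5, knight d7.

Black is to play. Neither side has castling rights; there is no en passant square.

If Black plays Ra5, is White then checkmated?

yes

After Ra5: white king on a8; in check: yes, from the black rook on a5.
King squares — a7: attacked by Ra5; b7: attacked by Kc8; b8: attacked by Nd7.
White has no legal moves → checkmate.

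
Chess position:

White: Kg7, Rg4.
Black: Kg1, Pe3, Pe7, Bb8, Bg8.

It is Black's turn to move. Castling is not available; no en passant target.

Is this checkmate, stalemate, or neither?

neither

Black to move; black king on g1.
In check: yes, from the white rook on g4.
King squares — f1: available; h1: available; f2: available; g2: attacked by Rg4; h2: available.
Legal moves for Black: Kh2, Kf2, Kh1, Kf1, Bg3.
Black is in check but has 5 legal moves → neither.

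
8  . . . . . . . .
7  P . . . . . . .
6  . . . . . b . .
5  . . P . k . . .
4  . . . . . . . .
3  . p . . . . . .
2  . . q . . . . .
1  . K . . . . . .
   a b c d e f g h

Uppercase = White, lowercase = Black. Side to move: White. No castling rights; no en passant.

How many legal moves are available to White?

White to move; king on b1.
In check: yes, from the black queen on c2.
Legal moves: Ka1.
Count: 1.

1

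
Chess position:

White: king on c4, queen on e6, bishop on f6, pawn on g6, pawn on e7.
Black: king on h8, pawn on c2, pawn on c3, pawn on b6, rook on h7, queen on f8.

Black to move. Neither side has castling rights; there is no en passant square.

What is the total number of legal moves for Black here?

3

Black to move; king on h8.
In check: yes, from the white bishop on f6.
Legal moves: Qg7, Qxf6, Rg7.
Count: 3.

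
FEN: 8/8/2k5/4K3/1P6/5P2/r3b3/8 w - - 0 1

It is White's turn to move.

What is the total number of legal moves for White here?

White to move; king on e5.
In check: no.
Legal moves: Kf6, Ke6, Kf5, Kf4, Ke4, Kd4, b5+, f4.
Count: 8.

8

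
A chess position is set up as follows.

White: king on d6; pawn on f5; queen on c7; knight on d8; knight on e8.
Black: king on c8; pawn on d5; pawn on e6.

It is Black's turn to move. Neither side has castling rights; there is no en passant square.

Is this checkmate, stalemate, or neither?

Black to move; black king on c8.
In check: yes, from the white queen on c7.
King squares — b7: attacked by Qc7; c7: attacked by Kd6; d7: attacked by Kd6; b8: attacked by Qc7; d8: attacked by Qc7.
Legal moves for Black: none.
In check with no legal moves → checkmate.

checkmate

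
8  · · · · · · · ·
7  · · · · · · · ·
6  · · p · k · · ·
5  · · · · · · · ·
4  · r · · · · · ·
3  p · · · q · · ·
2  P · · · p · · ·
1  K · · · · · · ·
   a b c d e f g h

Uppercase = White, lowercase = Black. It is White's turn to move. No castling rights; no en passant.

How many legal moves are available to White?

White to move; king on a1.
In check: no.
Legal moves: none.
Count: 0.

0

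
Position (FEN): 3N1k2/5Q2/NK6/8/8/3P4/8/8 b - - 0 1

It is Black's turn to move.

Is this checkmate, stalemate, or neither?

checkmate

Black to move; black king on f8.
In check: yes, from the white queen on f7.
King squares — e7: attacked by Qf7; f7: attacked by Nd8; g7: attacked by Qf7; e8: attacked by Qf7; g8: attacked by Qf7.
Legal moves for Black: none.
In check with no legal moves → checkmate.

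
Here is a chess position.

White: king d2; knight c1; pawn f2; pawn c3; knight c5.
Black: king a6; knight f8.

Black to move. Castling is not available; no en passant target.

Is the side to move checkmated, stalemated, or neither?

neither

Black to move; black king on a6.
In check: yes, from the white knight on c5.
King squares — a5: available; b5: available; b6: available; a7: available; b7: attacked by Nc5.
Legal moves for Black: Ka7, Kb6, Kb5, Ka5.
Black is in check but has 4 legal moves → neither.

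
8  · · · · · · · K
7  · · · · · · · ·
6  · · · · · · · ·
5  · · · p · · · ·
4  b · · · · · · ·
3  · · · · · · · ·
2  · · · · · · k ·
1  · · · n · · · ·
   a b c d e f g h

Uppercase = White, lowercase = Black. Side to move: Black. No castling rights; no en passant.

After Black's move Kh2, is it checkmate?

no

After Kh2: white king on h8; in check: no.
White is not in check, so this cannot be checkmate.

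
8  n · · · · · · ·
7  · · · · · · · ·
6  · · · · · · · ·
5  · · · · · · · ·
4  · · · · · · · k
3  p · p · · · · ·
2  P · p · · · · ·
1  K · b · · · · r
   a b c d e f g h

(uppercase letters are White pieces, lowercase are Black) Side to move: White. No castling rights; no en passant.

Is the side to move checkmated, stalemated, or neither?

White to move; white king on a1.
In check: no.
King squares — b1: attacked by Pc2; a2: own pawn; b2: attacked by Bc1.
Legal moves for White: none.
Not in check and no legal moves → stalemate.

stalemate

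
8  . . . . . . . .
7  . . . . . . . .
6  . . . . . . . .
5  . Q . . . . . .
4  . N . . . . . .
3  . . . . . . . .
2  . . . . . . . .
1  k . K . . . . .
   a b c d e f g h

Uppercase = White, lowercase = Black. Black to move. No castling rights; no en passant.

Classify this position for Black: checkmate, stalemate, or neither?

Black to move; black king on a1.
In check: no.
King squares — b1: attacked by Kc1; a2: attacked by Nb4; b2: attacked by Kc1.
Legal moves for Black: none.
Not in check and no legal moves → stalemate.

stalemate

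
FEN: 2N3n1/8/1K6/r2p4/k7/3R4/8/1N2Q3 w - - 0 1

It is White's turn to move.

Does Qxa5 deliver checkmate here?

After Qxa5: black king on a4; in check: yes, from the white queen on a5.
King squares — a3: attacked by Nb1; b3: attacked by Rd3; b4: attacked by Qa5; a5: attacked by Kb6; b5: attacked by Qa5.
Black has no legal moves → checkmate.

yes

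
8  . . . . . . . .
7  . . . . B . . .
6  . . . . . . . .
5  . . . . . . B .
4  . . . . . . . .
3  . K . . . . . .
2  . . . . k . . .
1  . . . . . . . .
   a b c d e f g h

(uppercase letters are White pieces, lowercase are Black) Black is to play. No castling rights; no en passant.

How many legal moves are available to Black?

6

Black to move; king on e2.
In check: no.
Legal moves: Kf3, Kd3, Kf2, Kf1, Ke1, Kd1.
Count: 6.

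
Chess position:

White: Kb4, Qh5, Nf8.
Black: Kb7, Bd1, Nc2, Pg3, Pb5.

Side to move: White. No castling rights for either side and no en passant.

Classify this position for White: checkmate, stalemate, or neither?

neither

White to move; white king on b4.
In check: yes, from the black knight on c2.
King squares — a3: attacked by Nc2; b3: available; c3: available; a4: attacked by Pb5; c4: attacked by Pb5; a5: available; b5: available; c5: available.
Legal moves for White: Kc5, Kxb5, Ka5, Kc3, Kb3.
White is in check but has 5 legal moves → neither.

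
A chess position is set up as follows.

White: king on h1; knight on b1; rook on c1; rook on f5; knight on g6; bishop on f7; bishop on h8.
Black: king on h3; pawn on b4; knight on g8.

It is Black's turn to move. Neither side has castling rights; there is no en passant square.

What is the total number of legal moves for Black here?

6

Black to move; king on h3.
In check: no.
Legal moves: Ne7, Nh6, Nf6, Kg4, Kg3, b3.
Count: 6.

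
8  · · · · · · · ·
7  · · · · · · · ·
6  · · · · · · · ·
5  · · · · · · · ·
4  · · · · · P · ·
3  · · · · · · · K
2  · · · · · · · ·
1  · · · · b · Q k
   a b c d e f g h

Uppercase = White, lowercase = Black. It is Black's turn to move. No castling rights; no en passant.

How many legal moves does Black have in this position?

Black to move; king on h1.
In check: yes, from the white queen on g1.
Legal moves: Kxg1.
Count: 1.

1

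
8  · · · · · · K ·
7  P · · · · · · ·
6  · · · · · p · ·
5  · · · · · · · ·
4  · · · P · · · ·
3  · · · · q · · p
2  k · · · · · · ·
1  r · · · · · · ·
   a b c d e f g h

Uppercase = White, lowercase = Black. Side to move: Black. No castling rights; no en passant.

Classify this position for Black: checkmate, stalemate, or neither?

Black to move; black king on a2.
In check: no.
Legal moves for Black include: Qe8+, Qe7, Qh6, Qe6+, Qg5+, Qe5, Qf4, Qe4, Qxd4, Qg3+, Qf3, Qd3, Qc3, Qb3+, Qa3, Qf2, Qe2, Qd2, ... (list truncated; more exist).
Black has legal moves and is not in check → neither.

neither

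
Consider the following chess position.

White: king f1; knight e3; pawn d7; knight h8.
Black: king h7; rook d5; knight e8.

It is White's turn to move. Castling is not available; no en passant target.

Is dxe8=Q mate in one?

After dxe8=Q: black king on h7; in check: no.
Black is not in check, so this cannot be checkmate.

no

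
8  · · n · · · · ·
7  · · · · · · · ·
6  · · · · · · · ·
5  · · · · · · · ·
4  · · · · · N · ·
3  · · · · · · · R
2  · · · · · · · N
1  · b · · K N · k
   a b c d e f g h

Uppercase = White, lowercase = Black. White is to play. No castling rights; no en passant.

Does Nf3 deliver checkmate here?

After Nf3: black king on h1; in check: yes, from the white rook on h3.
King squares — g1: attacked by Nf3; g2: attacked by Nf4; h2: attacked by Nf1.
Black has no legal moves → checkmate.

yes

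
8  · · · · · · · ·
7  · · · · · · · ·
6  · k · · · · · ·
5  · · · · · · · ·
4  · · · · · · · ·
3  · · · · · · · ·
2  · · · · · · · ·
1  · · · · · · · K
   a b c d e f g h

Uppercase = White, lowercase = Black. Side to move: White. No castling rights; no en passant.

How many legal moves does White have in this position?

3

White to move; king on h1.
In check: no.
Legal moves: Kh2, Kg2, Kg1.
Count: 3.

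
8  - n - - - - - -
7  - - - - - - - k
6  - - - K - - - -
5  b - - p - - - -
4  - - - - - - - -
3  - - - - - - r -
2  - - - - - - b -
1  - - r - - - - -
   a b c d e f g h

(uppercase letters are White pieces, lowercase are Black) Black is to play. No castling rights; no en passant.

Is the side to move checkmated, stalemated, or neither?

neither

Black to move; black king on h7.
In check: no.
Legal moves for Black include: Nd7, Nc6, Na6, Kh8, Kg8, Kg7, Kh6, Kg6, Bd8, Bc7+, Bb6, Bb4+, Bc3, Bd2, Be1, Rg8, Rg7, Rg6+, ... (list truncated; more exist).
Black has legal moves and is not in check → neither.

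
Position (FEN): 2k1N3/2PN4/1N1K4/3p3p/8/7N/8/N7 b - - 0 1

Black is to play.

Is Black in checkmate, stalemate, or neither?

neither

Black to move; black king on c8.
In check: yes, from the white knight on b6.
Legal moves for Black: Kb7.
Black is in check but has 1 legal move → neither.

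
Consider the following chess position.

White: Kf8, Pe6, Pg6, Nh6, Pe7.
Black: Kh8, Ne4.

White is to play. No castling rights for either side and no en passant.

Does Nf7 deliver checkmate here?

yes

After Nf7: black king on h8; in check: yes, from the white knight on f7.
King squares — g7: attacked by Kf8; h7: attacked by Pg6; g8: attacked by Kf8.
Black has no legal moves → checkmate.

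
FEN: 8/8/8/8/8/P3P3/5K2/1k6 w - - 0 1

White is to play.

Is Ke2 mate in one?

After Ke2: black king on b1; in check: no.
Black is not in check, so this cannot be checkmate.

no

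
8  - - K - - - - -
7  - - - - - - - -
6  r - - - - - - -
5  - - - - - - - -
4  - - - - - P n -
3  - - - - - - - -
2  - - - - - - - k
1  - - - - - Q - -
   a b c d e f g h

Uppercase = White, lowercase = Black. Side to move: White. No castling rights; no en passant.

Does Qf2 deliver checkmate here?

After Qf2: black king on h2; in check: yes, from the white queen on f2.
Black has 3 legal replies: Kh3, Kh1, Nxf2.
In check but a legal move exists → not checkmate.

no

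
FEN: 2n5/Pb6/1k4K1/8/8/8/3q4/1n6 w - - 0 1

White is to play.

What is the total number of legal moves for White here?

10

White to move; king on g6.
In check: no.
Legal moves: Kh7, Kg7, Kf7, Kf6, Kh5, Kf5, a8=Q, a8=R, a8=B, a8=N+.
Count: 10.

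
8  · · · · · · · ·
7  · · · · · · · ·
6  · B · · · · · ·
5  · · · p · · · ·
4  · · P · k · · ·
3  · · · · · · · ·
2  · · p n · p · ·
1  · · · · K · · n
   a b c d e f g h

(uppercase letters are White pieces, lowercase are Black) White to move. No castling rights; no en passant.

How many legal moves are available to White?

3

White to move; king on e1.
In check: yes, from the black pawn on f2.
Legal moves: Ke2, Kxd2, Bxf2.
Count: 3.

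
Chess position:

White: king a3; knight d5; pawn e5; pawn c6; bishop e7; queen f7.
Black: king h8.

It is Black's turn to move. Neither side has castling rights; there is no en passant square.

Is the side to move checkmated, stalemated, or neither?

stalemate

Black to move; black king on h8.
In check: no.
King squares — g7: attacked by Qf7; h7: attacked by Qf7; g8: attacked by Qf7.
Legal moves for Black: none.
Not in check and no legal moves → stalemate.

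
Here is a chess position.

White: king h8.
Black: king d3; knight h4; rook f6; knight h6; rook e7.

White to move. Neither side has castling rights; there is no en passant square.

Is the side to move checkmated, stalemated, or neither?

stalemate

White to move; white king on h8.
In check: no.
King squares — g7: attacked by Re7; h7: attacked by Re7; g8: attacked by Nh6.
Legal moves for White: none.
Not in check and no legal moves → stalemate.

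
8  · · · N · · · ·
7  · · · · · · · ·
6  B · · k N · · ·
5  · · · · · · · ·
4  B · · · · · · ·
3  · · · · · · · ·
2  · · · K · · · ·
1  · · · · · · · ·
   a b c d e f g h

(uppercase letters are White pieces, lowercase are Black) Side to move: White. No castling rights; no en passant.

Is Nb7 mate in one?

After Nb7: black king on d6; in check: yes, from the white knight on b7.
Black has 4 legal replies: Ke7, Kxe6, Ke5, Kd5.
In check but a legal move exists → not checkmate.

no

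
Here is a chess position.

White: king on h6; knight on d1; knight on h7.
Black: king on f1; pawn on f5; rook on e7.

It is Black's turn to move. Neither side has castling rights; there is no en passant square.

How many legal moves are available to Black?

Black to move; king on f1.
In check: no.
Legal moves: Re8, Rxh7+, Rg7, Rf7, Rd7, Rc7, Rb7, Ra7, Re6+, Re5, Re4, Re3, Re2, Re1, Kg2, Ke2, Kg1, Ke1, f4.
Count: 19.

19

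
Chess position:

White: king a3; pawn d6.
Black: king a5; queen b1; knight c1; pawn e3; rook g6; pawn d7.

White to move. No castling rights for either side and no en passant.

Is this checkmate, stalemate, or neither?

White to move; white king on a3.
In check: no.
King squares — a2: attacked by Qb1; b2: attacked by Qb1; b3: attacked by Qb1; a4: attacked by Ka5; b4: attacked by Qb1.
Legal moves for White: none.
Not in check and no legal moves → stalemate.

stalemate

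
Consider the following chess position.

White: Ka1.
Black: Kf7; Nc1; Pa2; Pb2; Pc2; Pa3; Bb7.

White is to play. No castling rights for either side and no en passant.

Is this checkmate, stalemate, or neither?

checkmate

White to move; white king on a1.
In check: yes, from the black pawn on b2.
King squares — b1: attacked by Pa2; a2: attacked by Nc1; b2: attacked by Pa3.
Legal moves for White: none.
In check with no legal moves → checkmate.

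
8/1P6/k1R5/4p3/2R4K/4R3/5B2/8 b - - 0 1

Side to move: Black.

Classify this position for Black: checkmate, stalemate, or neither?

neither

Black to move; black king on a6.
In check: yes, from the white rook on c6.
Legal moves for Black: Kxb7, Ka7, Kb5, Ka5.
Black is in check but has 4 legal moves → neither.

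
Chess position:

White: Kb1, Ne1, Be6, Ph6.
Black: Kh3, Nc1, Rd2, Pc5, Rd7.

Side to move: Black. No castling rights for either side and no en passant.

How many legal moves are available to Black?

3

Black to move; king on h3.
In check: yes, from the white bishop on e6.
Legal moves: Kh4, Kg3, Kh2.
Count: 3.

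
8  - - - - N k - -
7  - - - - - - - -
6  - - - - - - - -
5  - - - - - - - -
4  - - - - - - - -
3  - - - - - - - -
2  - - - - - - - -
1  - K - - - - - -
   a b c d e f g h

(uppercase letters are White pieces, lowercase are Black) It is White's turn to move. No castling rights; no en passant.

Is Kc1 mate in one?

After Kc1: black king on f8; in check: no.
Black is not in check, so this cannot be checkmate.

no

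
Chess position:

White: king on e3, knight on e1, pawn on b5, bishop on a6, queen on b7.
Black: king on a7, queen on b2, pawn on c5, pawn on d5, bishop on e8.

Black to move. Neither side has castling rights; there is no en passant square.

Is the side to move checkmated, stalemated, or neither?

checkmate

Black to move; black king on a7.
In check: yes, from the white queen on b7.
King squares — a6: attacked by Pb5; b6: attacked by Qb7; b7: attacked by Ba6; a8: attacked by Qb7; b8: attacked by Qb7.
Legal moves for Black: none.
In check with no legal moves → checkmate.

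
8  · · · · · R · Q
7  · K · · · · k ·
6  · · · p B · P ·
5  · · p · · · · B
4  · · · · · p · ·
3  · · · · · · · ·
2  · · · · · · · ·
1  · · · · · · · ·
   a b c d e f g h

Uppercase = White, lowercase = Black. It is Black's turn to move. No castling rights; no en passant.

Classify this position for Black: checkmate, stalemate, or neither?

Black to move; black king on g7.
In check: yes, from the white queen on h8.
King squares — f6: attacked by Rf8; g6: attacked by Bh5; h6: attacked by Qh8; f7: attacked by Be6; h7: attacked by Pg6; f8: attacked by Qh8; g8: attacked by Be6; h8: attacked by Rf8.
Legal moves for Black: none.
In check with no legal moves → checkmate.

checkmate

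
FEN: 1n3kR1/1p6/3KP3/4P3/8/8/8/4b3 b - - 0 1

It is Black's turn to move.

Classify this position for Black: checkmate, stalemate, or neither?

Black to move; black king on f8.
In check: yes, from the white rook on g8.
King squares — e7: attacked by Kd6; f7: attacked by Pe6; g7: attacked by Rg8; e8: attacked by Rg8; g8: available.
Legal moves for Black: Kxg8.
Black is in check but has 1 legal move → neither.

neither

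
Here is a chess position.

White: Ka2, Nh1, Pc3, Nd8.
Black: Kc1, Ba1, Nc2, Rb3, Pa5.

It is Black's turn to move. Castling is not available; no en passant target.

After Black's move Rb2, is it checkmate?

yes

After Rb2: white king on a2; in check: yes, from the black rook on b2.
King squares — a1: attacked by Nc2; b1: attacked by Kc1; b2: attacked by Ba1; a3: attacked by Nc2; b3: attacked by Rb2.
White has no legal moves → checkmate.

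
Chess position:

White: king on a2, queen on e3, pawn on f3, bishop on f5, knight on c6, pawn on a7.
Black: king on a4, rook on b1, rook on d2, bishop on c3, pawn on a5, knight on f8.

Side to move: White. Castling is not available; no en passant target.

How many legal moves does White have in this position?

3

White to move; king on a2.
In check: yes, from the black rook on d2.
Legal moves: Kxb1, Bc2+, Qxd2.
Count: 3.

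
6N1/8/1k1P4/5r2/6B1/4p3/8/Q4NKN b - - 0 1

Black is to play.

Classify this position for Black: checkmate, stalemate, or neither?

neither

Black to move; black king on b6.
In check: no.
Legal moves for Black include: Kb7, Kc6, Kc5, Kb5, Rf8, Rf7, Rf6, Rh5, Rg5, Re5, Rd5, Rc5, Rb5, Ra5, Rf4, Rf3, Rf2, Rxf1+, ... (list truncated; more exist).
Black has legal moves and is not in check → neither.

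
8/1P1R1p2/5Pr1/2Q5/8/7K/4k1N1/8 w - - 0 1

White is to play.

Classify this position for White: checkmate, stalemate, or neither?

White to move; white king on h3.
In check: no.
Legal moves for White include: Rd8, Rxf7, Re7+, Rc7, Rd6, Rd5, Rd4, Rd3, Rd2+, Rd1, Qf8, Qc8, Qe7+, Qc7, Qa7, Qd6, Qc6, Qb6, ... (list truncated; more exist).
White has legal moves and is not in check → neither.

neither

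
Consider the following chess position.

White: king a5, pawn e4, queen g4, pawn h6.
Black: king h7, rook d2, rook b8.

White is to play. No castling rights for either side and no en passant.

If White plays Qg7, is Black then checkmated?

yes

After Qg7: black king on h7; in check: yes, from the white queen on g7.
King squares — g6: attacked by Qg7; h6: attacked by Qg7; g7: attacked by Ph6; g8: attacked by Qg7; h8: attacked by Qg7.
Black has no legal moves → checkmate.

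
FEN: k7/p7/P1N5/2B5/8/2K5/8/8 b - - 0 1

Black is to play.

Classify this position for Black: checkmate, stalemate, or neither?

stalemate

Black to move; black king on a8.
In check: no.
King squares — a7: own pawn; b7: attacked by Pa6; b8: attacked by Nc6.
Legal moves for Black: none.
Not in check and no legal moves → stalemate.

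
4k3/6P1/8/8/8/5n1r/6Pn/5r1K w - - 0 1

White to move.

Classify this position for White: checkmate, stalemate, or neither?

White to move; white king on h1.
In check: yes, from the black rook on f1.
King squares — g1: attacked by Rf1; g2: own pawn; h2: attacked by Nf3.
Legal moves for White: none.
In check with no legal moves → checkmate.

checkmate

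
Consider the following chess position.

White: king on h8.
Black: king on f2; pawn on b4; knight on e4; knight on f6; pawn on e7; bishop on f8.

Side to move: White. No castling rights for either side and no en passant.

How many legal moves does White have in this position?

0

White to move; king on h8.
In check: no.
Legal moves: none.
Count: 0.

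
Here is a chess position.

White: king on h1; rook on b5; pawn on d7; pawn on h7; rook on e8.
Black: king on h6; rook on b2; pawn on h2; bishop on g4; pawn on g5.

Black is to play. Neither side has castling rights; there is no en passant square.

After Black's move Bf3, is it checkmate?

yes

After Bf3: white king on h1; in check: yes, from the black bishop on f3.
King squares — g1: attacked by Ph2; g2: attacked by Rb2; h2: attacked by Rb2.
White has no legal moves → checkmate.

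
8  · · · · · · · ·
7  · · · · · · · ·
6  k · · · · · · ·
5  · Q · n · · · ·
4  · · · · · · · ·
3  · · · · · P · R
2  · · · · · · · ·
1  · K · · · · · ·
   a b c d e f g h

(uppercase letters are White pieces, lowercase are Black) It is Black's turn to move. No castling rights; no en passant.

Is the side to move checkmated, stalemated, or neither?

neither

Black to move; black king on a6.
In check: yes, from the white queen on b5.
Legal moves for Black: Ka7, Kxb5.
Black is in check but has 2 legal moves → neither.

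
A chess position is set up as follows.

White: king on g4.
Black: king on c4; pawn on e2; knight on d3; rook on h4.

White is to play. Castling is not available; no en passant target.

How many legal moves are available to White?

White to move; king on g4.
In check: yes, from the black rook on h4.
Legal moves: Kg5, Kf5, Kxh4, Kg3, Kf3.
Count: 5.

5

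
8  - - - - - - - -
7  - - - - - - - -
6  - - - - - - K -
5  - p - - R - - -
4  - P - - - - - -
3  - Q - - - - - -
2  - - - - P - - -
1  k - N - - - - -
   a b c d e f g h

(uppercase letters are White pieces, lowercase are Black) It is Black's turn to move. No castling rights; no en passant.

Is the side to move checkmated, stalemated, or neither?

stalemate

Black to move; black king on a1.
In check: no.
King squares — b1: attacked by Qb3; a2: attacked by Nc1; b2: attacked by Qb3.
Legal moves for Black: none.
Not in check and no legal moves → stalemate.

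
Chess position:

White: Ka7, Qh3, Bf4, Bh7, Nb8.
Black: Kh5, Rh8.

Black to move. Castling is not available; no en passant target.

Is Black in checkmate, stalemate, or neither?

Black to move; black king on h5.
In check: yes, from the white queen on h3.
King squares — g4: attacked by Qh3; h4: attacked by Qh3; g5: attacked by Bf4; g6: attacked by Bh7; h6: attacked by Qh3.
Legal moves for Black: none.
In check with no legal moves → checkmate.

checkmate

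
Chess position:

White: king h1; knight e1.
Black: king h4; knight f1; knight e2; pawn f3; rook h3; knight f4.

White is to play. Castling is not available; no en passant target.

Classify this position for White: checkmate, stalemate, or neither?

checkmate

White to move; white king on h1.
In check: yes, from the black rook on h3.
King squares — g1: attacked by Ne2; g2: attacked by Pf3; h2: attacked by Nf1.
Legal moves for White: none.
In check with no legal moves → checkmate.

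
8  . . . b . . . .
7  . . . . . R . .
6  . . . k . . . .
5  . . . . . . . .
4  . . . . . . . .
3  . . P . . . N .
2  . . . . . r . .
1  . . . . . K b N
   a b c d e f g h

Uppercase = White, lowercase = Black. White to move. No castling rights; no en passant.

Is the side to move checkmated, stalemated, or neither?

neither

White to move; white king on f1.
In check: yes, from the black rook on f2.
King squares — e1: available; g1: available; e2: attacked by Rf2; f2: attacked by Bg1; g2: attacked by Rf2.
Legal moves for White: Kxg1, Ke1, Rxf2, Nxf2.
White is in check but has 4 legal moves → neither.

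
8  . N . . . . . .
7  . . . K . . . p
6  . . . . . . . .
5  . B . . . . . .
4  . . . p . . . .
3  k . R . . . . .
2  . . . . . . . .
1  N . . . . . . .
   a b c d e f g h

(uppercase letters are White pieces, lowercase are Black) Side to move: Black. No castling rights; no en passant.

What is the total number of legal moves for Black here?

4

Black to move; king on a3.
In check: yes, from the white rook on c3.
Legal moves: Kb4, Kb2, Ka2, dxc3.
Count: 4.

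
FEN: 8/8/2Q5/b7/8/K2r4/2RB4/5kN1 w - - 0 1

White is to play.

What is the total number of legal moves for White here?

6

White to move; king on a3.
In check: yes, from the black rook on d3.
Legal moves: Ka4, Kb2, Ka2, Qc3, Bc3, Rc3.
Count: 6.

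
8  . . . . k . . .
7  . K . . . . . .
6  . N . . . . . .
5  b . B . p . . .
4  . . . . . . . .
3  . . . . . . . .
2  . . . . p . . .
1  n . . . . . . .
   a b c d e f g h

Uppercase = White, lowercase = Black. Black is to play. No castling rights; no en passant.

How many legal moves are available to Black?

Black to move; king on e8.
In check: no.
Legal moves: Kd8, Kf7, Bxb6, Bb4, Bc3, Bd2, Be1, Nb3, Nc2, e4, e1=Q, e1=R, e1=B, e1=N.
Count: 14.

14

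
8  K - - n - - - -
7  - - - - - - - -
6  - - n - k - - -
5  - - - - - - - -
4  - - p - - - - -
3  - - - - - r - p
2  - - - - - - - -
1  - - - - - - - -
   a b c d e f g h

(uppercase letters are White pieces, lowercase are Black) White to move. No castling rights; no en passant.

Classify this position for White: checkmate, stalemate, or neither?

stalemate

White to move; white king on a8.
In check: no.
King squares — a7: attacked by Nc6; b7: attacked by Nd8; b8: attacked by Nc6.
Legal moves for White: none.
Not in check and no legal moves → stalemate.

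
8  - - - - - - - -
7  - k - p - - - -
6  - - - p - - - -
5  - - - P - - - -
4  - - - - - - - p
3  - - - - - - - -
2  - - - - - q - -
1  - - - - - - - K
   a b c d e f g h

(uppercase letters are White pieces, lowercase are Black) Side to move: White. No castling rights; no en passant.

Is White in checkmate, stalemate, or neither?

stalemate

White to move; white king on h1.
In check: no.
King squares — g1: attacked by Qf2; g2: attacked by Qf2; h2: attacked by Qf2.
Legal moves for White: none.
Not in check and no legal moves → stalemate.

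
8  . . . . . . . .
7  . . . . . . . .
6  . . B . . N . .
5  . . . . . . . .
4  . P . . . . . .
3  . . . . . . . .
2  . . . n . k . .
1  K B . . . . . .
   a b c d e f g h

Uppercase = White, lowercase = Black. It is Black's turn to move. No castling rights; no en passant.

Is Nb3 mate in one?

no

After Nb3: white king on a1; in check: yes, from the black knight on b3.
White has 2 legal replies: Kb2, Ka2.
In check but a legal move exists → not checkmate.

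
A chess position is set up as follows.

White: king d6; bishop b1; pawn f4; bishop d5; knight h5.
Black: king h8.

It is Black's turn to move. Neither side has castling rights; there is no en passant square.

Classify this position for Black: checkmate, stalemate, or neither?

Black to move; black king on h8.
In check: no.
King squares — g7: attacked by Nh5; h7: attacked by Bb1; g8: attacked by Bd5.
Legal moves for Black: none.
Not in check and no legal moves → stalemate.

stalemate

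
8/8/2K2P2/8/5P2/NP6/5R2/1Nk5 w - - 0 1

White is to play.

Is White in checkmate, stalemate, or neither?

White to move; white king on c6.
In check: no.
Legal moves for White include: Kd7, Kc7, Kb7, Kd6, Kb6, Kd5, Kc5, Kb5, Nb5, Nc4, Nc2, Rf3, Rh2, Rg2, Re2, Rd2, Rc2+, Rb2, ... (list truncated; more exist).
White has legal moves and is not in check → neither.

neither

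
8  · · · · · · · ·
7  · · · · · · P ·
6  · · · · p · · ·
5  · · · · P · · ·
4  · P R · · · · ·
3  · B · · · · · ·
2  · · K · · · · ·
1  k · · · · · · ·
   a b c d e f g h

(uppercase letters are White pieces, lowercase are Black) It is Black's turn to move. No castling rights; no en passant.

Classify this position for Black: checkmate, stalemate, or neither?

stalemate

Black to move; black king on a1.
In check: no.
King squares — b1: attacked by Kc2; a2: attacked by Bb3; b2: attacked by Kc2.
Legal moves for Black: none.
Not in check and no legal moves → stalemate.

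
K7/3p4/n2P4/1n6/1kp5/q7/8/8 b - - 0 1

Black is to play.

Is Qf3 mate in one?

yes

After Qf3: white king on a8; in check: yes, from the black queen on f3.
King squares — a7: attacked by Nb5; b7: attacked by Qf3; b8: attacked by Na6.
White has no legal moves → checkmate.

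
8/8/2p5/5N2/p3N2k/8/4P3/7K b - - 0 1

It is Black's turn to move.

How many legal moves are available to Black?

Black to move; king on h4.
In check: yes, from the white knight on f5.
Legal moves: Kh5, Kg4, Kh3.
Count: 3.

3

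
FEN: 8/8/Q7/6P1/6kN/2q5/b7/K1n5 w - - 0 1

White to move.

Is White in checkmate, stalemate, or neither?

White to move; white king on a1.
In check: yes, from the black queen on c3.
King squares — b1: attacked by Ba2; a2: attacked by Nc1; b2: attacked by Qc3.
Legal moves for White: none.
In check with no legal moves → checkmate.

checkmate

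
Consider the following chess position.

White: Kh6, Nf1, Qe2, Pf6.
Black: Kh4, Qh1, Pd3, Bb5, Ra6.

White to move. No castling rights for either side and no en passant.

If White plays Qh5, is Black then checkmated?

After Qh5: black king on h4; in check: yes, from the white queen on h5.
King squares — g3: attacked by Nf1; h3: attacked by Qh5; g4: attacked by Qh5; g5: attacked by Qh5; h5: attacked by Kh6.
Black has no legal moves → checkmate.

yes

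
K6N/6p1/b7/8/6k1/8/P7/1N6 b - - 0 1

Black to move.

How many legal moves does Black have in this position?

Black to move; king on g4.
In check: no.
Legal moves: Bc8, Bb7+, Bb5, Bc4, Bd3, Be2, Bf1, Kh5, Kg5, Kf5, Kh4, Kf4, Kh3, Kg3, Kf3, g6, g5.
Count: 17.

17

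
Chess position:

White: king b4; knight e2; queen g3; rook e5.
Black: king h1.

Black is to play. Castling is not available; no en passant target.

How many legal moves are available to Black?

Black to move; king on h1.
In check: no.
Legal moves: none.
Count: 0.

0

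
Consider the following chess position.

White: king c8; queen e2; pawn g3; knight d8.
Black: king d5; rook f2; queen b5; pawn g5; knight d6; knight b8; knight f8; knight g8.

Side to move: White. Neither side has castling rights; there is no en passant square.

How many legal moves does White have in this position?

White to move; king on c8.
In check: yes, from the black knight on d6.
Legal moves: Kc7.
Count: 1.

1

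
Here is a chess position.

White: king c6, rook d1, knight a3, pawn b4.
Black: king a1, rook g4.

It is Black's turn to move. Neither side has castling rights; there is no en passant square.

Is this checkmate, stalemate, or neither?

Black to move; black king on a1.
In check: yes, from the white rook on d1.
King squares — b1: attacked by Rd1; a2: available; b2: available.
Legal moves for Black: Kb2, Ka2.
Black is in check but has 2 legal moves → neither.

neither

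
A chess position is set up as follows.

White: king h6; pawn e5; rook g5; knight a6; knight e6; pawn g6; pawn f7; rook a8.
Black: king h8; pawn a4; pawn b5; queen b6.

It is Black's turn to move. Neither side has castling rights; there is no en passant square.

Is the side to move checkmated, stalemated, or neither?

neither

Black to move; black king on h8.
In check: yes, from the white rook on a8.
King squares — g7: attacked by Ne6; h7: attacked by Pg6; g8: attacked by Pf7.
Legal moves for Black: Qd8, Qb8.
Black is in check but has 2 legal moves → neither.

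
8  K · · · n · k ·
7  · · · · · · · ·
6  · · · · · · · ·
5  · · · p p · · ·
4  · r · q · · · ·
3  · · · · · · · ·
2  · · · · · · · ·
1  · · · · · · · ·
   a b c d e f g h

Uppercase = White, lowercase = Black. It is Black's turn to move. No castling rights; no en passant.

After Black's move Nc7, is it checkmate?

After Nc7: white king on a8; in check: yes, from the black knight on c7.
King squares — a7: attacked by Qd4; b7: attacked by Rb4; b8: attacked by Rb4.
White has no legal moves → checkmate.

yes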